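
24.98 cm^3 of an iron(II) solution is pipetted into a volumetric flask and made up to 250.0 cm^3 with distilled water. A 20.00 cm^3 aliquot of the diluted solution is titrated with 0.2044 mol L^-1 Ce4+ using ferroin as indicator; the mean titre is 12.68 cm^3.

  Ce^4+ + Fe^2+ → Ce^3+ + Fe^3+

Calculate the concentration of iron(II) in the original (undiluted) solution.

1.297 mol/L

n(Ce4+) = 0.01268 × 0.2044 = 2.592 × 10^-3 mol
n(Fe2+) in the aliquot = 2.592 × 10^-3 mol (1:1 ratio)
[Fe2+]_dilute = 2.592 × 10^-3 / 0.02000 = 0.1296 mol/L
Dilution factor = 250.0 / 24.98 = 10.01
[Fe2+]_stock = 0.1296 × 10.01 = 1.297 mol/L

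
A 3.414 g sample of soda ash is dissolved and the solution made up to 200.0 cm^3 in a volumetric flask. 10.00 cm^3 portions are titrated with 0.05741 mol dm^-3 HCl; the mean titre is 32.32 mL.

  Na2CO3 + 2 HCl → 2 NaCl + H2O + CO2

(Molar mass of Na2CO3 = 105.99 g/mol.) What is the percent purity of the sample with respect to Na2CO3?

57.61 %

n(HCl) per titration = 0.03232 × 0.05741 = 1.855 × 10^-3 mol
From the 1:2 ratio, n(Na2CO3) in each aliquot = 1/2 × 1.855 × 10^-3 = 9.277 × 10^-4 mol
n(Na2CO3) in the whole flask = 9.277 × 10^-4 × 200.0/10.00 = 0.01855 mol
mass of Na2CO3 = 0.01855 × 105.99 = 1.967 g
% Na2CO3 = 1.967 / 3.414 × 100 = 57.61 %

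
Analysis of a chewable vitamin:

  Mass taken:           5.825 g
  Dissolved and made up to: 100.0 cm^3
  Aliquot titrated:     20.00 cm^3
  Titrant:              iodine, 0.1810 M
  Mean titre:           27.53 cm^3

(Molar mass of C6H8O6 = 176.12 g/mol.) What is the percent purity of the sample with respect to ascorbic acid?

75.33 %

C6H8O6 + I2 → C6H6O6 + 2 HI
n(I2) per titration = 0.02753 × 0.1810 = 4.983 × 10^-3 mol
n(C6H8O6) in each aliquot = 4.983 × 10^-3 mol (1:1 ratio)
n(C6H8O6) in the whole flask = 4.983 × 10^-3 × 100.0/20.00 = 0.02491 mol
mass of C6H8O6 = 0.02491 × 176.12 = 4.388 g
% C6H8O6 = 4.388 / 5.825 × 100 = 75.33 %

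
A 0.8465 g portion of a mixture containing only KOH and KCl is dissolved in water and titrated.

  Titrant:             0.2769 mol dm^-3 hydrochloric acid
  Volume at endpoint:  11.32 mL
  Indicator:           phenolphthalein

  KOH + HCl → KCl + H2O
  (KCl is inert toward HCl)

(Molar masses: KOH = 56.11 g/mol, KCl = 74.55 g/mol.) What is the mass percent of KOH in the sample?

20.78 %

n(HCl) = 0.01132 × 0.2769 = 3.135 × 10^-3 mol
Let x = n(KOH), y = n(KCl).
Titrant: 1x = 3.135 × 10^-3;  mass: 56.11x + 74.55y = 0.8465
Solving, x = 3.135 × 10^-3 mol, y = 8.996 × 10^-3 mol
mass of KOH = 3.135 × 10^-3 × 56.11 = 0.1759 g
% KOH = 0.1759 / 0.8465 × 100 = 20.78 %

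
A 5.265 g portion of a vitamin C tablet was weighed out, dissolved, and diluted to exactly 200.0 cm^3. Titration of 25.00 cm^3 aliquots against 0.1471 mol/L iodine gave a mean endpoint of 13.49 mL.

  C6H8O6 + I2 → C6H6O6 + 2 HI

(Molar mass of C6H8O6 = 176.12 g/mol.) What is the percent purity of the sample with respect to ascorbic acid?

53.10 %

n(I2) per titration = 0.01349 × 0.1471 = 1.984 × 10^-3 mol
n(C6H8O6) in each aliquot = 1.984 × 10^-3 mol (1:1 ratio)
n(C6H8O6) in the whole flask = 1.984 × 10^-3 × 200.0/25.00 = 0.01588 mol
mass of C6H8O6 = 0.01588 × 176.12 = 2.796 g
% C6H8O6 = 2.796 / 5.265 × 100 = 53.10 %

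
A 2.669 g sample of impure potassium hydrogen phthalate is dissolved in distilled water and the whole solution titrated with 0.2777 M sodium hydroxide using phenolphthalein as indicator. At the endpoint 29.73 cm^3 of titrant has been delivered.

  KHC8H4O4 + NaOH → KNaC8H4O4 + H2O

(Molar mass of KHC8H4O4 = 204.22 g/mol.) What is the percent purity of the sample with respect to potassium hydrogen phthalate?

n(NaOH) = 0.02973 L × 0.2777 mol/L = 8.256 × 10^-3 mol
n(KHC8H4O4) = 8.256 × 10^-3 mol (1:1 ratio)
mass of KHC8H4O4 = 8.256 × 10^-3 × 204.22 g/mol = 1.686 g
% KHC8H4O4 = 1.686 / 2.669 × 100 = 63.17 %

63.17 %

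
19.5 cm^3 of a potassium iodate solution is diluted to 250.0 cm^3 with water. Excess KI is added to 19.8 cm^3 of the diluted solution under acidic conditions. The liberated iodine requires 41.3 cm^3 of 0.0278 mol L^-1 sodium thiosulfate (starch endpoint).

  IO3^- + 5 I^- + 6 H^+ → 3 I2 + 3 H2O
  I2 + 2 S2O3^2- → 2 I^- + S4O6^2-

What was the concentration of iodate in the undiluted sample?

n(S2O3^2-) = 0.0413 × 0.0278 = 1.15 × 10^-3 mol
n(I2) = n(S2O3^2-)/2 = 5.74 × 10^-4 mol
From the 1:3 ratio, n(IO3^-) in the aliquot = 1/3 × 5.74 × 10^-4 = 1.91 × 10^-4 mol
[IO3^-]_dilute = 1.91 × 10^-4 / 0.0198 = 0.00966 mol/L
[IO3^-]_original = 0.00966 × 250.0/19.5 = 0.124 mol/L

0.124 mol/L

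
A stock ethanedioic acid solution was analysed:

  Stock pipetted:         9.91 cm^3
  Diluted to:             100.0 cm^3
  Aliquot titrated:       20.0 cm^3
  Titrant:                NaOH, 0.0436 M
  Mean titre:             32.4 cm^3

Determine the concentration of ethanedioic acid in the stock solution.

0.356 M

H2C2O4 + 2 NaOH → Na2C2O4 + 2 H2O
n(NaOH) = 0.0324 × 0.0436 = 1.41 × 10^-3 mol
From the 1:2 ratio, n(H2C2O4) in the aliquot = 1/2 × 1.41 × 10^-3 = 7.06 × 10^-4 mol
[H2C2O4]_dilute = 7.06 × 10^-4 / 0.0200 = 0.0353 mol/L
Dilution factor = 100.0 / 9.91 = 10.09
[H2C2O4]_stock = 0.0353 × 10.09 = 0.356 mol/L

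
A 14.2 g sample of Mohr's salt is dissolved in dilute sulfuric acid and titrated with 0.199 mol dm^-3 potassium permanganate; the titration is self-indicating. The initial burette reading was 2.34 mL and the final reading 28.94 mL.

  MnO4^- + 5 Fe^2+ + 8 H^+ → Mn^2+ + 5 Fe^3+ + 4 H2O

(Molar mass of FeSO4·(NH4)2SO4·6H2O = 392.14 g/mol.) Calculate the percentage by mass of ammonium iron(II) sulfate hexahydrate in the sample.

n(KMnO4) = 0.0266 L × 0.199 mol/L = 5.29 × 10^-3 mol
From the 5:1 ratio, n(FeSO4·(NH4)2SO4·6H2O) = 5/1 × 5.29 × 10^-3 = 0.0265 mol
mass of FeSO4·(NH4)2SO4·6H2O = 0.0265 × 392.14 g/mol = 10.4 g
% FeSO4·(NH4)2SO4·6H2O = 10.4 / 14.2 × 100 = 73.1 %

73.1 %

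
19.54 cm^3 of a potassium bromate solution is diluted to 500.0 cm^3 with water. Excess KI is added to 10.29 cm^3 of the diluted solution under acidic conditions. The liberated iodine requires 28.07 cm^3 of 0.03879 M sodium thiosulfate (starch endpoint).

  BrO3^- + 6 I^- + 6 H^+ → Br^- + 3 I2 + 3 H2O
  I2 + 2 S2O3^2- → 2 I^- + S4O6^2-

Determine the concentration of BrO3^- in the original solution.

n(S2O3^2-) = 0.02807 × 0.03879 = 1.089 × 10^-3 mol
n(I2) = n(S2O3^2-)/2 = 5.444 × 10^-4 mol
From the 1:3 ratio, n(BrO3^-) in the aliquot = 1/3 × 5.444 × 10^-4 = 1.815 × 10^-4 mol
[BrO3^-]_dilute = 1.815 × 10^-4 / 0.01029 = 0.01764 mol/L
[BrO3^-]_original = 0.01764 × 500.0/19.54 = 0.4513 mol/L

0.4513 M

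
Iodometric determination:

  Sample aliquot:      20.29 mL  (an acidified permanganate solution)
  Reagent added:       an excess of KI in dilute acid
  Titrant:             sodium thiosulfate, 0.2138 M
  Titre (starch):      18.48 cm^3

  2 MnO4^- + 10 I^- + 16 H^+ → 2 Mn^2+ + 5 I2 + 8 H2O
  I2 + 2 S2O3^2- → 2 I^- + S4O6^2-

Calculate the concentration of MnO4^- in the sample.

n(S2O3^2-) = 0.01848 × 0.2138 = 3.951 × 10^-3 mol
n(I2) = n(S2O3^2-)/2 = 1.976 × 10^-3 mol
From the 2:5 ratio, n(MnO4^-) in the aliquot = 2/5 × 1.976 × 10^-3 = 7.902 × 10^-4 mol
[MnO4^-] = 7.902 × 10^-4 / 0.02029 = 0.03895 mol/L

0.03895 M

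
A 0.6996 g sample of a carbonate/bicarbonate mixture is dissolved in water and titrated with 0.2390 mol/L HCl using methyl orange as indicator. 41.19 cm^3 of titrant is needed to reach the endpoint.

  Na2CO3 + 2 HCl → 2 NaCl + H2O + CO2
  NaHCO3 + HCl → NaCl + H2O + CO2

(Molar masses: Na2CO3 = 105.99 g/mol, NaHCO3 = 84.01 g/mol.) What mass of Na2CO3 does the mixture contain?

0.2177 g

n(HCl) = 0.04119 × 0.2390 = 9.844 × 10^-3 mol
Let x = n(Na2CO3), y = n(NaHCO3).
Titrant: 2x + 1y = 9.844 × 10^-3;  mass: 105.99x + 84.01y = 0.6996
Solving, x = 2.054 × 10^-3 mol, y = 5.736 × 10^-3 mol
mass of Na2CO3 = 2.054 × 10^-3 × 105.99 = 0.2177 g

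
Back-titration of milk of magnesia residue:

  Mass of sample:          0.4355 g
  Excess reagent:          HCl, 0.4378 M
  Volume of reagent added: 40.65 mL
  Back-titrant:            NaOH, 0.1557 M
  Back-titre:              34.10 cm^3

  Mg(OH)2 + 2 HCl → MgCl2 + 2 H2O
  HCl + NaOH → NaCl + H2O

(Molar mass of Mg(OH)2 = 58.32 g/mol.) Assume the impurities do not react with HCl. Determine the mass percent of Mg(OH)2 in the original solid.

n(HCl) added = 0.04065 × 0.4378 = 0.01780 mol
n(NaOH) used in back-titration = 0.03410 × 0.1557 = 5.309 × 10^-3 mol
n(HCl) left over = 5.309 × 10^-3 mol (1:1 ratio)
n(HCl) consumed by analyte = 0.01780 − 5.309 × 10^-3 = 0.01249 mol
From the 1:2 ratio, n(Mg(OH)2) = 1/2 × 0.01249 = 6.244 × 10^-3 mol
mass of Mg(OH)2 = 6.244 × 10^-3 × 58.32 = 0.3641 g
% Mg(OH)2 = 0.3641 / 0.4355 × 100 = 83.61 %

83.61 %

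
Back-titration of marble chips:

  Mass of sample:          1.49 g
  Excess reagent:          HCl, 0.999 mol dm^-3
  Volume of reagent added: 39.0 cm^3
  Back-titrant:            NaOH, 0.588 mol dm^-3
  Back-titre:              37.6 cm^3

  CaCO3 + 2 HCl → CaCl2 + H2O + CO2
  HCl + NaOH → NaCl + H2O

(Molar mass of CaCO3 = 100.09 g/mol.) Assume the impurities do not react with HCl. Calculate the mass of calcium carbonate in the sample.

0.843 g

n(HCl) added = 0.0390 × 0.999 = 0.0390 mol
n(NaOH) used in back-titration = 0.0376 × 0.588 = 0.0221 mol
n(HCl) left over = 0.0221 mol (1:1 ratio)
n(HCl) consumed by analyte = 0.0390 − 0.0221 = 0.0169 mol
From the 1:2 ratio, n(CaCO3) = 1/2 × 0.0169 = 8.43 × 10^-3 mol
mass of CaCO3 = 8.43 × 10^-3 × 100.09 = 0.843 g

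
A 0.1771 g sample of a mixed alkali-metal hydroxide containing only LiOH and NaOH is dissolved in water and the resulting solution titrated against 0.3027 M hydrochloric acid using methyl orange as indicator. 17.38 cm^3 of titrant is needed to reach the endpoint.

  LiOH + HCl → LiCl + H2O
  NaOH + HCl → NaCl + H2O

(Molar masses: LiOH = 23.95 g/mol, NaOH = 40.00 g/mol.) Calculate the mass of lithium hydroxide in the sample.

n(HCl) = 0.01738 × 0.3027 = 5.261 × 10^-3 mol
Let x = n(LiOH), y = n(NaOH).
Titrant: 1x + 1y = 5.261 × 10^-3;  mass: 23.95x + 40.00y = 0.1771
Solving, x = 2.077 × 10^-3 mol, y = 3.184 × 10^-3 mol
mass of LiOH = 2.077 × 10^-3 × 23.95 = 0.04975 g

0.04975 g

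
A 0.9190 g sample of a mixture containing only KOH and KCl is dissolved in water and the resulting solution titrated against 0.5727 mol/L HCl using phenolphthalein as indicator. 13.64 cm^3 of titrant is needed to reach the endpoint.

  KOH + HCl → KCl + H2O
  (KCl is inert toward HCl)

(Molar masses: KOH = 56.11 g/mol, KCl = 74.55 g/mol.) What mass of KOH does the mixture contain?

n(HCl) = 0.01364 × 0.5727 = 7.812 × 10^-3 mol
Let x = n(KOH), y = n(KCl).
Titrant: 1x = 7.812 × 10^-3;  mass: 56.11x + 74.55y = 0.9190
Solving, x = 7.812 × 10^-3 mol, y = 6.448 × 10^-3 mol
mass of KOH = 7.812 × 10^-3 × 56.11 = 0.4383 g

0.4383 g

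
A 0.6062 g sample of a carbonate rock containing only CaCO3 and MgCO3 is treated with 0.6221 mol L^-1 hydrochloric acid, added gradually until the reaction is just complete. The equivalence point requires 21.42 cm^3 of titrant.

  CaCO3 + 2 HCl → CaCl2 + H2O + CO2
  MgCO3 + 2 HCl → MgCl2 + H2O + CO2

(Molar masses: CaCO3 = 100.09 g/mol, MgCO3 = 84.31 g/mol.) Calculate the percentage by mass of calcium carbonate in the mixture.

46.53 %

n(HCl) = 0.02142 × 0.6221 = 0.01333 mol
Let x = n(CaCO3), y = n(MgCO3).
Titrant: 2x + 2y = 0.01333;  mass: 100.09x + 84.31y = 0.6062
Solving, x = 2.818 × 10^-3 mol, y = 3.845 × 10^-3 mol
mass of CaCO3 = 2.818 × 10^-3 × 100.09 = 0.2821 g
% CaCO3 = 0.2821 / 0.6062 × 100 = 46.53 %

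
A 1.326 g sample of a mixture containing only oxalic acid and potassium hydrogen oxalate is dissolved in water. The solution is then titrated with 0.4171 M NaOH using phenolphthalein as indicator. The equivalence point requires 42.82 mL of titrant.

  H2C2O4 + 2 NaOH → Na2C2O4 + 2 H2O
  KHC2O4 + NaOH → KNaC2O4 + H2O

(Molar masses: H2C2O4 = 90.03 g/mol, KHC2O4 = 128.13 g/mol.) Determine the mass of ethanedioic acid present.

n(NaOH) = 0.04282 × 0.4171 = 0.01786 mol
Let x = n(H2C2O4), y = n(KHC2O4).
Titrant: 2x + 1y = 0.01786;  mass: 90.03x + 128.13y = 1.326
Solving, x = 5.790 × 10^-3 mol, y = 6.281 × 10^-3 mol
mass of H2C2O4 = 5.790 × 10^-3 × 90.03 = 0.5213 g

0.5213 g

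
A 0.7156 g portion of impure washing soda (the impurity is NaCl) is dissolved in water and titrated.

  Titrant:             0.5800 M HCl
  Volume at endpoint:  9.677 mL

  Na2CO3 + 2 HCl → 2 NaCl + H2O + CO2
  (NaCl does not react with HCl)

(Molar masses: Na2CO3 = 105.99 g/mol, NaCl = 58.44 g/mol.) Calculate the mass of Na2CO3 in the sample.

0.2974 g

n(HCl) = 0.009677 × 0.5800 = 5.613 × 10^-3 mol
Let x = n(Na2CO3), y = n(NaCl).
Titrant: 2x = 5.613 × 10^-3;  mass: 105.99x + 58.44y = 0.7156
Solving, x = 2.806 × 10^-3 mol, y = 7.155 × 10^-3 mol
mass of Na2CO3 = 2.806 × 10^-3 × 105.99 = 0.2974 g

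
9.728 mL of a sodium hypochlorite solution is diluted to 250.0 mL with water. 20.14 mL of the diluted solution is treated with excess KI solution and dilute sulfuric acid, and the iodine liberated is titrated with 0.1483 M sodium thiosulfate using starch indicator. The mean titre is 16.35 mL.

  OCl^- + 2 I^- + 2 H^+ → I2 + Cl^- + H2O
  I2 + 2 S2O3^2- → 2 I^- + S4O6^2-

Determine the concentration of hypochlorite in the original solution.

1.547 M

n(S2O3^2-) = 0.01635 × 0.1483 = 2.425 × 10^-3 mol
n(I2) = n(S2O3^2-)/2 = 1.212 × 10^-3 mol
n(OCl^-) in the aliquot = 1.212 × 10^-3 mol (1:1 ratio)
[OCl^-]_dilute = 1.212 × 10^-3 / 0.02014 = 0.06020 mol/L
[OCl^-]_original = 0.06020 × 250.0/9.728 = 1.547 mol/L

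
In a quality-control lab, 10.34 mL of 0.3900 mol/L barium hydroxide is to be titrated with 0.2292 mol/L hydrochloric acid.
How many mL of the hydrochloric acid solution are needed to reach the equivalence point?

35.19 mL

Ba(OH)2 + 2 HCl → BaCl2 + 2 H2O
n(Ba(OH)2) = 0.01034 L × 0.3900 mol/L = 4.033 × 10^-3 mol
From the 2:1 stoichiometry, n(HCl) = 2/1 × 4.033 × 10^-3 = 8.065 × 10^-3 mol
V(HCl) = 8.065 × 10^-3 mol / 0.2292 mol/L = 0.03519 L = 35.19 mL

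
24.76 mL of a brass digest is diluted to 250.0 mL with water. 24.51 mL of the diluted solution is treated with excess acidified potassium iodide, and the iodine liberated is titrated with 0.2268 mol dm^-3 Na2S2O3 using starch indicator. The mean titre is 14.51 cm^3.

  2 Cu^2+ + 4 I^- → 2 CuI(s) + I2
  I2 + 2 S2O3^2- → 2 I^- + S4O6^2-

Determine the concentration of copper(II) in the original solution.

1.356 mol/L

n(S2O3^2-) = 0.01451 × 0.2268 = 3.291 × 10^-3 mol
n(I2) = n(S2O3^2-)/2 = 1.645 × 10^-3 mol
From the 2:1 ratio, n(Cu2+) in the aliquot = 2/1 × 1.645 × 10^-3 = 3.291 × 10^-3 mol
[Cu2+]_dilute = 3.291 × 10^-3 / 0.02451 = 0.1343 mol/L
[Cu2+]_original = 0.1343 × 250.0/24.76 = 1.356 mol/L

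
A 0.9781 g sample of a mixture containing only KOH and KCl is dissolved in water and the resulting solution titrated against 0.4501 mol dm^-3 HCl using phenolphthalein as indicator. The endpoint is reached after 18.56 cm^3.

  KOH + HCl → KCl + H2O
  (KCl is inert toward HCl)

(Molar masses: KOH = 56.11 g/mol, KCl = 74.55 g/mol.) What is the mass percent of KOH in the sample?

47.92 %

n(HCl) = 0.01856 × 0.4501 = 8.354 × 10^-3 mol
Let x = n(KOH), y = n(KCl).
Titrant: 1x = 8.354 × 10^-3;  mass: 56.11x + 74.55y = 0.9781
Solving, x = 8.354 × 10^-3 mol, y = 6.833 × 10^-3 mol
mass of KOH = 8.354 × 10^-3 × 56.11 = 0.4687 g
% KOH = 0.4687 / 0.9781 × 100 = 47.92 %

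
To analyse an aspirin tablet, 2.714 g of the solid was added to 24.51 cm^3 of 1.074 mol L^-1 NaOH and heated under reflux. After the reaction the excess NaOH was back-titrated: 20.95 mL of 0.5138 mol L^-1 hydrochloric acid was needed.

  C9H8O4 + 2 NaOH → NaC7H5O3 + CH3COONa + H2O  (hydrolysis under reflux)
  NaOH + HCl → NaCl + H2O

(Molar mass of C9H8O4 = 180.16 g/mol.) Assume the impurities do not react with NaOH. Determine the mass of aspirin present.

1.402 g

n(NaOH) added = 0.02451 × 1.074 = 0.02632 mol
n(HCl) used in back-titration = 0.02095 × 0.5138 = 0.01076 mol
n(NaOH) left over = 0.01076 mol (1:1 ratio)
n(NaOH) consumed by analyte = 0.02632 − 0.01076 = 0.01556 mol
From the 1:2 ratio, n(C9H8O4) = 1/2 × 0.01556 = 7.780 × 10^-3 mol
mass of C9H8O4 = 7.780 × 10^-3 × 180.16 = 1.402 g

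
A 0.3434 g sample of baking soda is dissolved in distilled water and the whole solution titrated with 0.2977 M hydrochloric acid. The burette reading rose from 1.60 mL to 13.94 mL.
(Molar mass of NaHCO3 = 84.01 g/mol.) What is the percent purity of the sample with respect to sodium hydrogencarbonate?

NaHCO3 + HCl → NaCl + H2O + CO2
n(HCl) = 0.01234 L × 0.2977 mol/L = 3.674 × 10^-3 mol
n(NaHCO3) = 3.674 × 10^-3 mol (1:1 ratio)
mass of NaHCO3 = 3.674 × 10^-3 × 84.01 g/mol = 0.3086 g
% NaHCO3 = 0.3086 / 0.3434 × 100 = 89.87 %

89.87 %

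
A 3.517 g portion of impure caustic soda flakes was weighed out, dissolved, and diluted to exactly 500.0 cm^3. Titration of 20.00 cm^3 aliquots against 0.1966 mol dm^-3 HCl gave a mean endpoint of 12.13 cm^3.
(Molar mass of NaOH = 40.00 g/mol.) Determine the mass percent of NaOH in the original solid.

67.81 %

NaOH + HCl → NaCl + H2O
n(HCl) per titration = 0.01213 × 0.1966 = 2.385 × 10^-3 mol
n(NaOH) in each aliquot = 2.385 × 10^-3 mol (1:1 ratio)
n(NaOH) in the whole flask = 2.385 × 10^-3 × 500.0/20.00 = 0.05962 mol
mass of NaOH = 0.05962 × 40.00 = 2.385 g
% NaOH = 2.385 / 3.517 × 100 = 67.81 %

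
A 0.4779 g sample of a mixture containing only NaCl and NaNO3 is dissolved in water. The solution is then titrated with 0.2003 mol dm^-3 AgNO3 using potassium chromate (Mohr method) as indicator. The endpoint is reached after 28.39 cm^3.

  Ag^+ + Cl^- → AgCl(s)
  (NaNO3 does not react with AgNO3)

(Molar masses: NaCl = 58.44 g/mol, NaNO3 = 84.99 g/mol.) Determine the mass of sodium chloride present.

0.3323 g

n(AgNO3) = 0.02839 × 0.2003 = 5.687 × 10^-3 mol
Let x = n(NaCl), y = n(NaNO3).
Titrant: 1x = 5.687 × 10^-3;  mass: 58.44x + 84.99y = 0.4779
Solving, x = 5.687 × 10^-3 mol, y = 1.713 × 10^-3 mol
mass of NaCl = 5.687 × 10^-3 × 58.44 = 0.3323 g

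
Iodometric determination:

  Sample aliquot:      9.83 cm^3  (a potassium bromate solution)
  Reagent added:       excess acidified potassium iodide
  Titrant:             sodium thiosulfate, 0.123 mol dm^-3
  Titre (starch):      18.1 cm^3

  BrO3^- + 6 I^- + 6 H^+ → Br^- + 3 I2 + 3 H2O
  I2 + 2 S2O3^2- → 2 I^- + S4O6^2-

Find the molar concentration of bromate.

n(S2O3^2-) = 0.0181 × 0.123 = 2.23 × 10^-3 mol
n(I2) = n(S2O3^2-)/2 = 1.11 × 10^-3 mol
From the 1:3 ratio, n(BrO3^-) in the aliquot = 1/3 × 1.11 × 10^-3 = 3.71 × 10^-4 mol
[BrO3^-] = 3.71 × 10^-4 / 0.00983 = 0.0377 mol/L

0.0377 mol/L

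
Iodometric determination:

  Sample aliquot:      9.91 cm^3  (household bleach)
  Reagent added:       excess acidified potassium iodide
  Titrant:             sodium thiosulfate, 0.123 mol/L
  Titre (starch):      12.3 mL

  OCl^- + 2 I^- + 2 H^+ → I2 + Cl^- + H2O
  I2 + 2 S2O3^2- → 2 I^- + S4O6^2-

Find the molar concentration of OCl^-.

0.0763 mol/L

n(S2O3^2-) = 0.0123 × 0.123 = 1.51 × 10^-3 mol
n(I2) = n(S2O3^2-)/2 = 7.56 × 10^-4 mol
n(OCl^-) in the aliquot = 7.56 × 10^-4 mol (1:1 ratio)
[OCl^-] = 7.56 × 10^-4 / 0.00991 = 0.0763 mol/L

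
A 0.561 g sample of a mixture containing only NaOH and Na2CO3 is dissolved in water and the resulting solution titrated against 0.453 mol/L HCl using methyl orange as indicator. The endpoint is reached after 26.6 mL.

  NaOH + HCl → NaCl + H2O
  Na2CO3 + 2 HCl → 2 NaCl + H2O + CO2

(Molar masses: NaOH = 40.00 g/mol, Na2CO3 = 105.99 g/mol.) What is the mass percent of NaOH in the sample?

n(HCl) = 0.0266 × 0.453 = 0.0120 mol
Let x = n(NaOH), y = n(Na2CO3).
Titrant: 1x + 2y = 0.0120;  mass: 40.00x + 105.99y = 0.561
Solving, x = 5.97 × 10^-3 mol, y = 3.04 × 10^-3 mol
mass of NaOH = 5.97 × 10^-3 × 40.00 = 0.239 g
% NaOH = 0.239 / 0.561 × 100 = 42.6 %

42.6 %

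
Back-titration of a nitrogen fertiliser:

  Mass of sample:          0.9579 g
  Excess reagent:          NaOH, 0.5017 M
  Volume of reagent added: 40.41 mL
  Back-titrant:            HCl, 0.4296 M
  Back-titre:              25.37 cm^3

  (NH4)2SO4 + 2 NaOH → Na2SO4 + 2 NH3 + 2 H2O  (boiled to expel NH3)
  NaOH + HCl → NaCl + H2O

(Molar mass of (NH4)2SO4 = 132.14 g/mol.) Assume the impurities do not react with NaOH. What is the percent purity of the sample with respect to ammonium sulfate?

64.66 %

n(NaOH) added = 0.04041 × 0.5017 = 0.02027 mol
n(HCl) used in back-titration = 0.02537 × 0.4296 = 0.01090 mol
n(NaOH) left over = 0.01090 mol (1:1 ratio)
n(NaOH) consumed by analyte = 0.02027 − 0.01090 = 9.375 × 10^-3 mol
From the 1:2 ratio, n((NH4)2SO4) = 1/2 × 9.375 × 10^-3 = 4.687 × 10^-3 mol
mass of (NH4)2SO4 = 4.687 × 10^-3 × 132.14 = 0.6194 g
% (NH4)2SO4 = 0.6194 / 0.9579 × 100 = 64.66 %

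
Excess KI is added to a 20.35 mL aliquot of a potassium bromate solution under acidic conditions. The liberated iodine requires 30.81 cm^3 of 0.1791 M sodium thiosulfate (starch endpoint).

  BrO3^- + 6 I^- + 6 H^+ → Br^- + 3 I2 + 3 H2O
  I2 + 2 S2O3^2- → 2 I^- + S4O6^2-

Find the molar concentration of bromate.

0.04519 M

n(S2O3^2-) = 0.03081 × 0.1791 = 5.518 × 10^-3 mol
n(I2) = n(S2O3^2-)/2 = 2.759 × 10^-3 mol
From the 1:3 ratio, n(BrO3^-) in the aliquot = 1/3 × 2.759 × 10^-3 = 9.197 × 10^-4 mol
[BrO3^-] = 9.197 × 10^-4 / 0.02035 = 0.04519 mol/L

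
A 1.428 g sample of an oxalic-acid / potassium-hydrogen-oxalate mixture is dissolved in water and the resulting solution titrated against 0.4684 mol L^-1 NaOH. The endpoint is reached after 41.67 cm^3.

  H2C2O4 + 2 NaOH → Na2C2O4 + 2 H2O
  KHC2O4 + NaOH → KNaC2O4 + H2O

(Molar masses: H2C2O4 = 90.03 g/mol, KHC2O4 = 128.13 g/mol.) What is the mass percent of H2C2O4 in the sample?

n(NaOH) = 0.04167 × 0.4684 = 0.01952 mol
Let x = n(H2C2O4), y = n(KHC2O4).
Titrant: 2x + 1y = 0.01952;  mass: 90.03x + 128.13y = 1.428
Solving, x = 6.454 × 10^-3 mol, y = 6.610 × 10^-3 mol
mass of H2C2O4 = 6.454 × 10^-3 × 90.03 = 0.5811 g
% H2C2O4 = 0.5811 / 1.428 × 100 = 40.69 %

40.69 %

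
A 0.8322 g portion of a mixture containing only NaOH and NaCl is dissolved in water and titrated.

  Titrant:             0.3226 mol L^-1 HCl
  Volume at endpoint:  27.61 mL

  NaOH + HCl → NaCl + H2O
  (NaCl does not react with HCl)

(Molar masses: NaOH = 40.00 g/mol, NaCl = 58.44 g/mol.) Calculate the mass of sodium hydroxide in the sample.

0.3563 g

n(HCl) = 0.02761 × 0.3226 = 8.907 × 10^-3 mol
Let x = n(NaOH), y = n(NaCl).
Titrant: 1x = 8.907 × 10^-3;  mass: 40.00x + 58.44y = 0.8322
Solving, x = 8.907 × 10^-3 mol, y = 8.144 × 10^-3 mol
mass of NaOH = 8.907 × 10^-3 × 40.00 = 0.3563 g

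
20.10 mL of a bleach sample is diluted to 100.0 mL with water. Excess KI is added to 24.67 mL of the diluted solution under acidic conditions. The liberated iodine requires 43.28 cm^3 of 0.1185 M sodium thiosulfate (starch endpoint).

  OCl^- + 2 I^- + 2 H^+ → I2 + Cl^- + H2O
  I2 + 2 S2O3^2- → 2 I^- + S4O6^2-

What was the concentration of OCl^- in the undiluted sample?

n(S2O3^2-) = 0.04328 × 0.1185 = 5.129 × 10^-3 mol
n(I2) = n(S2O3^2-)/2 = 2.564 × 10^-3 mol
n(OCl^-) in the aliquot = 2.564 × 10^-3 mol (1:1 ratio)
[OCl^-]_dilute = 2.564 × 10^-3 / 0.02467 = 0.1039 mol/L
[OCl^-]_original = 0.1039 × 100.0/20.10 = 0.5171 mol/L

0.5171 M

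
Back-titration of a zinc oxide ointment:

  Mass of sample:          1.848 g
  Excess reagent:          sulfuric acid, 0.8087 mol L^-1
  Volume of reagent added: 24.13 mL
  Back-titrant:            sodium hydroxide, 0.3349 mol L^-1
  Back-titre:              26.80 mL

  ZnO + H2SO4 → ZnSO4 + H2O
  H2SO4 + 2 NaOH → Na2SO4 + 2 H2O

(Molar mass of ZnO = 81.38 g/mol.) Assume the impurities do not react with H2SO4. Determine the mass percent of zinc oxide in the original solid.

66.17 %

n(H2SO4) added = 0.02413 × 0.8087 = 0.01951 mol
n(NaOH) used in back-titration = 0.02680 × 0.3349 = 8.975 × 10^-3 mol
From the 1:2 ratio, n(H2SO4) left over = 1/2 × 8.975 × 10^-3 = 4.488 × 10^-3 mol
n(H2SO4) consumed by analyte = 0.01951 − 4.488 × 10^-3 = 0.01503 mol
n(ZnO) = 0.01503 mol (1:1 ratio)
mass of ZnO = 0.01503 × 81.38 = 1.223 g
% ZnO = 1.223 / 1.848 × 100 = 66.17 %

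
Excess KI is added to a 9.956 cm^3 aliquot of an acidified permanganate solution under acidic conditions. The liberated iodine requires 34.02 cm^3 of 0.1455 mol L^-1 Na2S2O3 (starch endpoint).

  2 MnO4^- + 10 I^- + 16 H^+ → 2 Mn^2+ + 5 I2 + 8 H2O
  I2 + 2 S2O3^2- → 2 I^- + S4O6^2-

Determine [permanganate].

n(S2O3^2-) = 0.03402 × 0.1455 = 4.950 × 10^-3 mol
n(I2) = n(S2O3^2-)/2 = 2.475 × 10^-3 mol
From the 2:5 ratio, n(MnO4^-) in the aliquot = 2/5 × 2.475 × 10^-3 = 9.900 × 10^-4 mol
[MnO4^-] = 9.900 × 10^-4 / 0.009956 = 0.09944 mol/L

0.09944 mol/L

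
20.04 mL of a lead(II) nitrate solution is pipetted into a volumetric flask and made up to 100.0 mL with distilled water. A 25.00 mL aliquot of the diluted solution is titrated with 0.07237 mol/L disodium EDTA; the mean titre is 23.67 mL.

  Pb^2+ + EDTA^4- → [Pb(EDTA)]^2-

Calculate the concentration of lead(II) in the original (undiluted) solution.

n(EDTA) = 0.02367 × 0.07237 = 1.713 × 10^-3 mol
n(Pb2+) in the aliquot = 1.713 × 10^-3 mol (1:1 ratio)
[Pb2+]_dilute = 1.713 × 10^-3 / 0.02500 = 0.06852 mol/L
Dilution factor = 100.0 / 20.04 = 4.990
[Pb2+]_stock = 0.06852 × 4.990 = 0.3419 mol/L

0.3419 mol/L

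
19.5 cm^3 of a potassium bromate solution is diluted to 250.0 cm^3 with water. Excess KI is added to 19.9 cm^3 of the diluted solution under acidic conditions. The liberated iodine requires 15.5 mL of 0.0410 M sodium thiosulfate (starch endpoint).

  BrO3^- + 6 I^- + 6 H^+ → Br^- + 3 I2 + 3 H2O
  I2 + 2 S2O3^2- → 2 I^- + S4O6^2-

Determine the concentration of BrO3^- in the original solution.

0.0682 M

n(S2O3^2-) = 0.0155 × 0.0410 = 6.36 × 10^-4 mol
n(I2) = n(S2O3^2-)/2 = 3.18 × 10^-4 mol
From the 1:3 ratio, n(BrO3^-) in the aliquot = 1/3 × 3.18 × 10^-4 = 1.06 × 10^-4 mol
[BrO3^-]_dilute = 1.06 × 10^-4 / 0.0199 = 0.00532 mol/L
[BrO3^-]_original = 0.00532 × 250.0/19.5 = 0.0682 mol/L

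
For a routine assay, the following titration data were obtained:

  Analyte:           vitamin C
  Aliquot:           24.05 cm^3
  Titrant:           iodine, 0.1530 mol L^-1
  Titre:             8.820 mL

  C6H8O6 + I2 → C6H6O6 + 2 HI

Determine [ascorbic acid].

n(I2) = 0.008820 L × 0.1530 mol/L = 1.349 × 10^-3 mol
n(C6H8O6) = 1.349 × 10^-3 mol (1:1 mole ratio)
[C6H8O6] = 1.349 × 10^-3 mol / 0.02405 L = 0.05611 mol/L

0.05611 mol/L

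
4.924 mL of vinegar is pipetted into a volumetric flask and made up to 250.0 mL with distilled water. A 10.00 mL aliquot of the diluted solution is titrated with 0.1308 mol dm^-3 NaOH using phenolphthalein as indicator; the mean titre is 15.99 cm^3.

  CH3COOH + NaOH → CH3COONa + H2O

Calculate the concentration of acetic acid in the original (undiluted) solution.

n(NaOH) = 0.01599 × 0.1308 = 2.091 × 10^-3 mol
n(CH3COOH) in the aliquot = 2.091 × 10^-3 mol (1:1 ratio)
[CH3COOH]_dilute = 2.091 × 10^-3 / 0.01000 = 0.2091 mol/L
Dilution factor = 250.0 / 4.924 = 50.77
[CH3COOH]_stock = 0.2091 × 50.77 = 10.62 mol/L

10.62 mol/L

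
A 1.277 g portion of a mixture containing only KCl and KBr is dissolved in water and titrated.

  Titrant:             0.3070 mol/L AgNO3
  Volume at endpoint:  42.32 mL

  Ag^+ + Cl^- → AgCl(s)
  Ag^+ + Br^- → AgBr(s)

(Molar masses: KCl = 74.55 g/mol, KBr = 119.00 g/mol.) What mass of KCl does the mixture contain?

n(AgNO3) = 0.04232 × 0.3070 = 0.01299 mol
Let x = n(KCl), y = n(KBr).
Titrant: 1x + 1y = 0.01299;  mass: 74.55x + 119.00y = 1.277
Solving, x = 6.053 × 10^-3 mol, y = 6.939 × 10^-3 mol
mass of KCl = 6.053 × 10^-3 × 74.55 = 0.4513 g

0.4513 g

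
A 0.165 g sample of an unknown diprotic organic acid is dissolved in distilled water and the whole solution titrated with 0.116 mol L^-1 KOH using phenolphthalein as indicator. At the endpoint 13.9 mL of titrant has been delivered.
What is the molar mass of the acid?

205 g/mol

n(KOH) = 0.0139 L × 0.116 mol/L = 1.61 × 10^-3 mol
From the 1:2 ratio, n(H2A) = 1/2 × 1.61 × 10^-3 = 8.06 × 10^-4 mol
M = m / n = 0.165 g / 8.06 × 10^-4 mol = 205 g/mol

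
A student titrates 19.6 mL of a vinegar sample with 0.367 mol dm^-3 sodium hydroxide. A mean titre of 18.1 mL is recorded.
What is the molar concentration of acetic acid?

CH3COOH + NaOH → CH3COONa + H2O
n(NaOH) = 0.0181 L × 0.367 mol/L = 6.64 × 10^-3 mol
n(CH3COOH) = 6.64 × 10^-3 mol (1:1 mole ratio)
[CH3COOH] = 6.64 × 10^-3 mol / 0.0196 L = 0.339 mol/L

0.339 mol/L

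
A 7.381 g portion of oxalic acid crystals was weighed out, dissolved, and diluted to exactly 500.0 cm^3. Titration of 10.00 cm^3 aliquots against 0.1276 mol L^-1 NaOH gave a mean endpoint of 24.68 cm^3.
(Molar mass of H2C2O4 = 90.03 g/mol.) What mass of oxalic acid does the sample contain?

7.088 g

H2C2O4 + 2 NaOH → Na2C2O4 + 2 H2O
n(NaOH) per titration = 0.02468 × 0.1276 = 3.149 × 10^-3 mol
From the 1:2 ratio, n(H2C2O4) in each aliquot = 1/2 × 3.149 × 10^-3 = 1.575 × 10^-3 mol
n(H2C2O4) in the whole flask = 1.575 × 10^-3 × 500.0/10.00 = 0.07873 mol
mass of H2C2O4 = 0.07873 × 90.03 = 7.088 g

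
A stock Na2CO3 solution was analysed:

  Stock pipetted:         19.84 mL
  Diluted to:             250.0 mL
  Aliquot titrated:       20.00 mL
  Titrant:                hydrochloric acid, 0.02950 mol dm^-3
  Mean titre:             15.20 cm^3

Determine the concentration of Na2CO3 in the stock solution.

0.1413 mol/L

Na2CO3 + 2 HCl → 2 NaCl + H2O + CO2
n(HCl) = 0.01520 × 0.02950 = 4.484 × 10^-4 mol
From the 1:2 ratio, n(Na2CO3) in the aliquot = 1/2 × 4.484 × 10^-4 = 2.242 × 10^-4 mol
[Na2CO3]_dilute = 2.242 × 10^-4 / 0.02000 = 0.01121 mol/L
Dilution factor = 250.0 / 19.84 = 12.60
[Na2CO3]_stock = 0.01121 × 12.60 = 0.1413 mol/L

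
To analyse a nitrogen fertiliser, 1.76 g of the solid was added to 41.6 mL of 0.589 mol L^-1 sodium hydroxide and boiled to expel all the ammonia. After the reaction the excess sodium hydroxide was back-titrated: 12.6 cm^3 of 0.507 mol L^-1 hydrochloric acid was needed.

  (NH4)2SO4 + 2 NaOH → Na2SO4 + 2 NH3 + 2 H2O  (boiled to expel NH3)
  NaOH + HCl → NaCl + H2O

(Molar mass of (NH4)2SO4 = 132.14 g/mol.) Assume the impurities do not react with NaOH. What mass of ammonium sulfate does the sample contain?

1.20 g

n(NaOH) added = 0.0416 × 0.589 = 0.0245 mol
n(HCl) used in back-titration = 0.0126 × 0.507 = 6.39 × 10^-3 mol
n(NaOH) left over = 6.39 × 10^-3 mol (1:1 ratio)
n(NaOH) consumed by analyte = 0.0245 − 6.39 × 10^-3 = 0.0181 mol
From the 1:2 ratio, n((NH4)2SO4) = 1/2 × 0.0181 = 9.06 × 10^-3 mol
mass of (NH4)2SO4 = 9.06 × 10^-3 × 132.14 = 1.20 g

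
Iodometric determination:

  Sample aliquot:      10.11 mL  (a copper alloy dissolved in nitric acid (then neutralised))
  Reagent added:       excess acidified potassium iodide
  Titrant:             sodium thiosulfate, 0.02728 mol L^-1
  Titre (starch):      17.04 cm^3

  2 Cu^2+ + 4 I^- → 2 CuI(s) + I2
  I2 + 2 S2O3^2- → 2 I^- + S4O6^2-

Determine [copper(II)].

0.04598 mol/L

n(S2O3^2-) = 0.01704 × 0.02728 = 4.649 × 10^-4 mol
n(I2) = n(S2O3^2-)/2 = 2.324 × 10^-4 mol
From the 2:1 ratio, n(Cu2+) in the aliquot = 2/1 × 2.324 × 10^-4 = 4.649 × 10^-4 mol
[Cu2+] = 4.649 × 10^-4 / 0.01011 = 0.04598 mol/L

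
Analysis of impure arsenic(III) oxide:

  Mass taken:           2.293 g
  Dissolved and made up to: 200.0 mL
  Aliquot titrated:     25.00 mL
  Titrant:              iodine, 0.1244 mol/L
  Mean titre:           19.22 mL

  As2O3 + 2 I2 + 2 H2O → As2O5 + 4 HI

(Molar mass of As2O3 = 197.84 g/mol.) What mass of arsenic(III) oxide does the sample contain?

n(I2) per titration = 0.01922 × 0.1244 = 2.391 × 10^-3 mol
From the 1:2 ratio, n(As2O3) in each aliquot = 1/2 × 2.391 × 10^-3 = 1.195 × 10^-3 mol
n(As2O3) in the whole flask = 1.195 × 10^-3 × 200.0/25.00 = 9.564 × 10^-3 mol
mass of As2O3 = 9.564 × 10^-3 × 197.84 = 1.892 g

1.892 g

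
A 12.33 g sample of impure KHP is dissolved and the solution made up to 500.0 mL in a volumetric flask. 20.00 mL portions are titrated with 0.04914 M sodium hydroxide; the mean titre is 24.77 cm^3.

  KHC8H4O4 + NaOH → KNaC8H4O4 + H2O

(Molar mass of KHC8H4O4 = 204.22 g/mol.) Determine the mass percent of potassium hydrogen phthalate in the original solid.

n(NaOH) per titration = 0.02477 × 0.04914 = 1.217 × 10^-3 mol
n(KHC8H4O4) in each aliquot = 1.217 × 10^-3 mol (1:1 ratio)
n(KHC8H4O4) in the whole flask = 1.217 × 10^-3 × 500.0/20.00 = 0.03043 mol
mass of KHC8H4O4 = 0.03043 × 204.22 = 6.214 g
% KHC8H4O4 = 6.214 / 12.33 × 100 = 50.40 %

50.40 %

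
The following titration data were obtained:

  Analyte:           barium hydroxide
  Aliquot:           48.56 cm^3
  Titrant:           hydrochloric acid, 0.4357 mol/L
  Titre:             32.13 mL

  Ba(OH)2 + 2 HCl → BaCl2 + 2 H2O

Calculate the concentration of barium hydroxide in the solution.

n(HCl) = 0.03213 L × 0.4357 mol/L = 0.01400 mol
From the 1:2 mole ratio, n(Ba(OH)2) = 1/2 × 0.01400 = 7.000 × 10^-3 mol
[Ba(OH)2] = 7.000 × 10^-3 mol / 0.04856 L = 0.1441 mol/L

0.1441 mol/L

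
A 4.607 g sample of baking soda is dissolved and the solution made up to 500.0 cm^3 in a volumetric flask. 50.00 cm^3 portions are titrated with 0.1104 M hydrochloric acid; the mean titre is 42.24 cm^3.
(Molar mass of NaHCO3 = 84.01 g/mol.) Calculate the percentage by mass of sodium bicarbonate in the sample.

NaHCO3 + HCl → NaCl + H2O + CO2
n(HCl) per titration = 0.04224 × 0.1104 = 4.663 × 10^-3 mol
n(NaHCO3) in each aliquot = 4.663 × 10^-3 mol (1:1 ratio)
n(NaHCO3) in the whole flask = 4.663 × 10^-3 × 500.0/50.00 = 0.04663 mol
mass of NaHCO3 = 0.04663 × 84.01 = 3.918 g
% NaHCO3 = 3.918 / 4.607 × 100 = 85.04 %

85.04 %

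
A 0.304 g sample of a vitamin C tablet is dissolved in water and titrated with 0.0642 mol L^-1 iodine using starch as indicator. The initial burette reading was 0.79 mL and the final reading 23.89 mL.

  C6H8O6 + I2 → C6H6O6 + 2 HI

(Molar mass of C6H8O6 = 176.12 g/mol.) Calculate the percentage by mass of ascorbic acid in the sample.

85.9 %

n(I2) = 0.0231 L × 0.0642 mol/L = 1.48 × 10^-3 mol
n(C6H8O6) = 1.48 × 10^-3 mol (1:1 ratio)
mass of C6H8O6 = 1.48 × 10^-3 × 176.12 g/mol = 0.261 g
% C6H8O6 = 0.261 / 0.304 × 100 = 85.9 %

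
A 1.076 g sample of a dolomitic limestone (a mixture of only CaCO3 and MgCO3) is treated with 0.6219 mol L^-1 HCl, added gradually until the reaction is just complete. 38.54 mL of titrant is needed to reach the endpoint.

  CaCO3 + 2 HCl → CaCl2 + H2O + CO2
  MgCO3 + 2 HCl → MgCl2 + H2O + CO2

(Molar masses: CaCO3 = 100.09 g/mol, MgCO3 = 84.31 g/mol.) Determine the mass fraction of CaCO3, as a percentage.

38.69 %

n(HCl) = 0.03854 × 0.6219 = 0.02397 mol
Let x = n(CaCO3), y = n(MgCO3).
Titrant: 2x + 2y = 0.02397;  mass: 100.09x + 84.31y = 1.076
Solving, x = 4.159 × 10^-3 mol, y = 7.825 × 10^-3 mol
mass of CaCO3 = 4.159 × 10^-3 × 100.09 = 0.4163 g
% CaCO3 = 0.4163 / 1.076 × 100 = 38.69 %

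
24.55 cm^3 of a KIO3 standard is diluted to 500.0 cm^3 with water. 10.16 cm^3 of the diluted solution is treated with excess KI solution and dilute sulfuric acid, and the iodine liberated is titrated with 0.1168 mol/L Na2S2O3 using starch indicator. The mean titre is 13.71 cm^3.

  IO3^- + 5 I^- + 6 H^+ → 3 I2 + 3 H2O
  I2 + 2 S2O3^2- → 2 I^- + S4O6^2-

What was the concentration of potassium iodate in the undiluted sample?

n(S2O3^2-) = 0.01371 × 0.1168 = 1.601 × 10^-3 mol
n(I2) = n(S2O3^2-)/2 = 8.007 × 10^-4 mol
From the 1:3 ratio, n(IO3^-) in the aliquot = 1/3 × 8.007 × 10^-4 = 2.669 × 10^-4 mol
[IO3^-]_dilute = 2.669 × 10^-4 / 0.01016 = 0.02627 mol/L
[IO3^-]_original = 0.02627 × 500.0/24.55 = 0.5350 mol/L

0.5350 mol/L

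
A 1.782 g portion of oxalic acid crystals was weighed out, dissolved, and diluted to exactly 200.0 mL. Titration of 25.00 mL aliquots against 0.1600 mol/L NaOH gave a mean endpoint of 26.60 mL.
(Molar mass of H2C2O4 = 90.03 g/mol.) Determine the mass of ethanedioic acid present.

H2C2O4 + 2 NaOH → Na2C2O4 + 2 H2O
n(NaOH) per titration = 0.02660 × 0.1600 = 4.256 × 10^-3 mol
From the 1:2 ratio, n(H2C2O4) in each aliquot = 1/2 × 4.256 × 10^-3 = 2.128 × 10^-3 mol
n(H2C2O4) in the whole flask = 2.128 × 10^-3 × 200.0/25.00 = 0.01702 mol
mass of H2C2O4 = 0.01702 × 90.03 = 1.533 g

1.533 g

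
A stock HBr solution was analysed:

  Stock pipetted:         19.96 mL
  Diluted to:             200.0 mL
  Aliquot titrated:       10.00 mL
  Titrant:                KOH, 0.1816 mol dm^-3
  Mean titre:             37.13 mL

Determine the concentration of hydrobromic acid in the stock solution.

HBr + KOH → KBr + H2O
n(KOH) = 0.03713 × 0.1816 = 6.743 × 10^-3 mol
n(HBr) in the aliquot = 6.743 × 10^-3 mol (1:1 ratio)
[HBr]_dilute = 6.743 × 10^-3 / 0.01000 = 0.6743 mol/L
Dilution factor = 200.0 / 19.96 = 10.02
[HBr]_stock = 0.6743 × 10.02 = 6.756 mol/L

6.756 mol/L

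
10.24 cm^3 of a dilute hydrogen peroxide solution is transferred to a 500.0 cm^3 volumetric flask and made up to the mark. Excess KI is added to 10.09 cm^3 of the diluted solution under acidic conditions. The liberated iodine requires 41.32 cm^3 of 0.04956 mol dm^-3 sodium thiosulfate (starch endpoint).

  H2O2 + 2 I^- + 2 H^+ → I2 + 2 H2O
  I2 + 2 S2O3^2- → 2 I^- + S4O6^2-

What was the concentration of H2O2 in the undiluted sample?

n(S2O3^2-) = 0.04132 × 0.04956 = 2.048 × 10^-3 mol
n(I2) = n(S2O3^2-)/2 = 1.024 × 10^-3 mol
n(H2O2) in the aliquot = 1.024 × 10^-3 mol (1:1 ratio)
[H2O2]_dilute = 1.024 × 10^-3 / 0.01009 = 0.1015 mol/L
[H2O2]_original = 0.1015 × 500.0/10.24 = 4.955 mol/L

4.955 mol/L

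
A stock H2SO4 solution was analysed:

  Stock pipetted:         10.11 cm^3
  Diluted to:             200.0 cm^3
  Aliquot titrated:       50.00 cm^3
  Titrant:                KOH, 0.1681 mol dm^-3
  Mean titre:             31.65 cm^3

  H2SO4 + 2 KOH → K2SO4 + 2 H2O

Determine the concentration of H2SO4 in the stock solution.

n(KOH) = 0.03165 × 0.1681 = 5.320 × 10^-3 mol
From the 1:2 ratio, n(H2SO4) in the aliquot = 1/2 × 5.320 × 10^-3 = 2.660 × 10^-3 mol
[H2SO4]_dilute = 2.660 × 10^-3 / 0.05000 = 0.05320 mol/L
Dilution factor = 200.0 / 10.11 = 19.78
[H2SO4]_stock = 0.05320 × 19.78 = 1.052 mol/L

1.052 mol/L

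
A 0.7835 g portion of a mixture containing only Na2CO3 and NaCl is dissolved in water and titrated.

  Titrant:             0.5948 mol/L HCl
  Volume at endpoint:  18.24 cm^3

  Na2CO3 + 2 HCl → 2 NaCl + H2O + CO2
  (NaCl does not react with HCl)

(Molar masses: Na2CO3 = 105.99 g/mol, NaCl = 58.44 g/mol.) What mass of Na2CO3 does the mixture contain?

n(HCl) = 0.01824 × 0.5948 = 0.01085 mol
Let x = n(Na2CO3), y = n(NaCl).
Titrant: 2x = 0.01085;  mass: 105.99x + 58.44y = 0.7835
Solving, x = 5.425 × 10^-3 mol, y = 3.569 × 10^-3 mol
mass of Na2CO3 = 5.425 × 10^-3 × 105.99 = 0.5750 g

0.5750 g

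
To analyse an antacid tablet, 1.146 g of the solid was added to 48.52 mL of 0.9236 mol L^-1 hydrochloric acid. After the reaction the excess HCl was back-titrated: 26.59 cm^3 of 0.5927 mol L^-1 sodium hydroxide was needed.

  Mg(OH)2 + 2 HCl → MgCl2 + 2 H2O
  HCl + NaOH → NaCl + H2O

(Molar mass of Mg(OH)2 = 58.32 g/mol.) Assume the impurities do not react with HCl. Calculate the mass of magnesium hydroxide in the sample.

0.8472 g

n(HCl) added = 0.04852 × 0.9236 = 0.04481 mol
n(NaOH) used in back-titration = 0.02659 × 0.5927 = 0.01576 mol
n(HCl) left over = 0.01576 mol (1:1 ratio)
n(HCl) consumed by analyte = 0.04481 − 0.01576 = 0.02905 mol
From the 1:2 ratio, n(Mg(OH)2) = 1/2 × 0.02905 = 0.01453 mol
mass of Mg(OH)2 = 0.01453 × 58.32 = 0.8472 g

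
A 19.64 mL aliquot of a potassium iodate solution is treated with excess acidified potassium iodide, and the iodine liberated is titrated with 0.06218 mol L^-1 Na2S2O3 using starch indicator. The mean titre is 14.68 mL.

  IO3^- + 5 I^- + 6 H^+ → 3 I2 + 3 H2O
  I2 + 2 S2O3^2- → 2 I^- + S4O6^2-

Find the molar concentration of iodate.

n(S2O3^2-) = 0.01468 × 0.06218 = 9.128 × 10^-4 mol
n(I2) = n(S2O3^2-)/2 = 4.564 × 10^-4 mol
From the 1:3 ratio, n(IO3^-) in the aliquot = 1/3 × 4.564 × 10^-4 = 1.521 × 10^-4 mol
[IO3^-] = 1.521 × 10^-4 / 0.01964 = 0.007746 mol/L

0.007746 mol/L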